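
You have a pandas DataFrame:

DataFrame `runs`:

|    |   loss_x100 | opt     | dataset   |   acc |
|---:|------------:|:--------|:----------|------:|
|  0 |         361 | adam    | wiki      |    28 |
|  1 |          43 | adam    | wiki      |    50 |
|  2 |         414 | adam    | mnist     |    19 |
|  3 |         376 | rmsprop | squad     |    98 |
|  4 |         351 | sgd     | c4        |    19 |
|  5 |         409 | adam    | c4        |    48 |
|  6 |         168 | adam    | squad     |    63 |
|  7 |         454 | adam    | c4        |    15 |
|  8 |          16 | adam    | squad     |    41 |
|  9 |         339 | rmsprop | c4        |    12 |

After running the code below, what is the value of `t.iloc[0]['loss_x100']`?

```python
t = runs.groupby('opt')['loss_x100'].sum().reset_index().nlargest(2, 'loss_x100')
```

group by opt, sum of loss_x100:
opt
adam       1865
rmsprop     715
sgd         351
Name: loss_x100, dtype: int64
reset_index():
       opt  loss_x100
0     adam       1865
1  rmsprop        715
2      sgd        351
take 2 rows with largest loss_x100:
       opt  loss_x100
0     adam       1865
1  rmsprop        715
So iloc[0]['loss_x100'] = 1865.

1865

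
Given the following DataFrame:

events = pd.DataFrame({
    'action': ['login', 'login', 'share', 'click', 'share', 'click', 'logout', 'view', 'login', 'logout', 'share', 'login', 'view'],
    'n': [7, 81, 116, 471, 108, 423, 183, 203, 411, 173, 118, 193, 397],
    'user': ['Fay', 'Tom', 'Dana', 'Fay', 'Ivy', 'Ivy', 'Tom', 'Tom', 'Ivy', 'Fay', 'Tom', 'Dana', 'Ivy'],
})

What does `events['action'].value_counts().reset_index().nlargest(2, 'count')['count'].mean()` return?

3.5

value_counts of action:
action
login     4
share     3
click     2
logout    2
view      2
Name: count, dtype: int64
reset_index():
   action  count
0   login      4
1   share      3
2   click      2
3  logout      2
4    view      2
take 2 rows with largest count:
  action  count
0  login      4
1  share      3
Then the mean of column 'count': 3.5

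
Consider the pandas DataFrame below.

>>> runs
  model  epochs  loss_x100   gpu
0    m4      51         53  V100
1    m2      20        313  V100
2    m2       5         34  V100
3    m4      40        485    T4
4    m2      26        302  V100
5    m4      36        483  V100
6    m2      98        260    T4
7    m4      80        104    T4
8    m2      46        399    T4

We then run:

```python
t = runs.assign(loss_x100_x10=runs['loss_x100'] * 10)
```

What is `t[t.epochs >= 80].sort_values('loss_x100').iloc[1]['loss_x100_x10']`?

add column loss_x100_x10 = runs['loss_x100'] * 10:
  model  epochs  loss_x100   gpu  loss_x100_x10
0    m4      51         53  V100            530
1    m2      20        313  V100           3130
2    m2       5         34  V100            340
3    m4      40        485    T4           4850
4    m2      26        302  V100           3020
5    m4      36        483  V100           4830
6    m2      98        260    T4           2600
7    m4      80        104    T4           1040
8    m2      46        399    T4           3990
filter rows where epochs >= 80:
  model  epochs  loss_x100 gpu  loss_x100_x10
6    m2      98        260  T4           2600
7    m4      80        104  T4           1040
sort by loss_x100:
  model  epochs  loss_x100 gpu  loss_x100_x10
7    m4      80        104  T4           1040
6    m2      98        260  T4           2600

2600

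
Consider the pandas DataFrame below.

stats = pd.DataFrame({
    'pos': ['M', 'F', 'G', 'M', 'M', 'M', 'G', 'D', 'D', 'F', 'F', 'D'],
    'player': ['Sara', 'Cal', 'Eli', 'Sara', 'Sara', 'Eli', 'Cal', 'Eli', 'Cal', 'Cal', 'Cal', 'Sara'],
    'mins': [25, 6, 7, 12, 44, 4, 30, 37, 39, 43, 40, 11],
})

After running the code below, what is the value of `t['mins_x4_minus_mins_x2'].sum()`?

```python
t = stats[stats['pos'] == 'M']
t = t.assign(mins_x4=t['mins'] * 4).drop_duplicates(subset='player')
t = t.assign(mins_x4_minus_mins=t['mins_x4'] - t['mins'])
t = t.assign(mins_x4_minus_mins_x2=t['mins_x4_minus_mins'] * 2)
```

filter rows where pos == 'M':
  pos player  mins
0   M   Sara    25
3   M   Sara    12
4   M   Sara    44
5   M    Eli     4
add column mins_x4 = t['mins'] * 4:
  pos player  mins  mins_x4
0   M   Sara    25      100
3   M   Sara    12       48
4   M   Sara    44      176
5   M    Eli     4       16
drop duplicate player (keep=first):
  pos player  mins  mins_x4
0   M   Sara    25      100
5   M    Eli     4       16
add column mins_x4_minus_mins = t['mins_x4'] - t['mins']:
  pos player  mins  mins_x4  mins_x4_minus_mins
0   M   Sara    25      100                  75
5   M    Eli     4       16                  12
add column mins_x4_minus_mins_x2 = t['mins_x4_minus_mins'] * 2:
  pos player  mins  mins_x4  mins_x4_minus_mins  mins_x4_minus_mins_x2
0   M   Sara    25      100                  75                    150
5   M    Eli     4       16                  12                     24
Hence 174.

174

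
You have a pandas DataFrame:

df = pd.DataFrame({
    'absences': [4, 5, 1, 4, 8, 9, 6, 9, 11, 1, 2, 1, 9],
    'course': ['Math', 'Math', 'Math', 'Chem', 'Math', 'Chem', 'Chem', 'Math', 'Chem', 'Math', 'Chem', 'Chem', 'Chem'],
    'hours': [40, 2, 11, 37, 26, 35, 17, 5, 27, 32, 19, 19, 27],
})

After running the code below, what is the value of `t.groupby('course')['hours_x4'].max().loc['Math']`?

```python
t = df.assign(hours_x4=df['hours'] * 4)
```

160

add column hours_x4 = df['hours'] * 4:
    absences course  hours  hours_x4
0          4   Math     40       160
1          5   Math      2         8
2          1   Math     11        44
3          4   Chem     37       148
4          8   Math     26       104
5          9   Chem     35       140
6          6   Chem     17        68
7          9   Math      5        20
8         11   Chem     27       108
9          1   Math     32       128
10         2   Chem     19        76
11         1   Chem     19        76
12         9   Chem     27       108
group by course, max of hours_x4:
course
Chem    148
Math    160
Name: hours_x4, dtype: int64
Hence 160.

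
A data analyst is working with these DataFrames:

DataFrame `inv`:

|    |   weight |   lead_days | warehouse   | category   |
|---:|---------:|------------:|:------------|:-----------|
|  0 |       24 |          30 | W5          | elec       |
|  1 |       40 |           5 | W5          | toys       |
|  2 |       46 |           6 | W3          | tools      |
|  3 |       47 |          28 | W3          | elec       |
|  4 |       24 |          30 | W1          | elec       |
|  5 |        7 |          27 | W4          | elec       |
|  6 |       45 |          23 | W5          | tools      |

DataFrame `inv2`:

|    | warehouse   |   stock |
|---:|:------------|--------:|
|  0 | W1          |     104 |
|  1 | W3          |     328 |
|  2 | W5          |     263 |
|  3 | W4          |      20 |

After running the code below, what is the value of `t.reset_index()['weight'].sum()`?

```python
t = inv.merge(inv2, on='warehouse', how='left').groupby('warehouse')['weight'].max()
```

merge on 'warehouse' (how='left') → 7 rows:
   weight  lead_days warehouse category  stock
0      24         30        W5     elec    263
1      40          5        W5     toys    263
2      46          6        W3    tools    328
3      47         28        W3     elec    328
4      24         30        W1     elec    104
5       7         27        W4     elec     20
6      45         23        W5    tools    263
group by warehouse, max of weight:
warehouse
W1    24
W3    47
W4     7
W5    45
Name: weight, dtype: int64
reset_index():
  warehouse  weight
0        W1      24
1        W3      47
2        W4       7
3        W5      45
sum of column 'weight' → 123

123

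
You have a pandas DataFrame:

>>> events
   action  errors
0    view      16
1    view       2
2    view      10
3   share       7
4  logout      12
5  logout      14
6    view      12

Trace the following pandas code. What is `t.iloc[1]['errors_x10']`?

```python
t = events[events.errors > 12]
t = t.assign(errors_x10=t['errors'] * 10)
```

140

filter rows where errors > 12:
   action  errors
0    view      16
5  logout      14
add column errors_x10 = t['errors'] * 10:
   action  errors  errors_x10
0    view      16         160
5  logout      14         140
The value at position 1, column 'errors_x10' is 140.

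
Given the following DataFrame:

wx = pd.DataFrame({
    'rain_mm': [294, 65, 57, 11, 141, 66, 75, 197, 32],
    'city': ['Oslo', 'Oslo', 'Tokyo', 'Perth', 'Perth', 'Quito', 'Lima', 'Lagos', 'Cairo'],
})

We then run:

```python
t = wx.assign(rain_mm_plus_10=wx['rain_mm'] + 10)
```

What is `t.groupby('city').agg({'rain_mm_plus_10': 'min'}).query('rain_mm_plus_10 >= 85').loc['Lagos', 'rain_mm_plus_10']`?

207

add column rain_mm_plus_10 = wx['rain_mm'] + 10:
   rain_mm   city  rain_mm_plus_10
0      294   Oslo              304
1       65   Oslo               75
2       57  Tokyo               67
3       11  Perth               21
4      141  Perth              151
5       66  Quito               76
6       75   Lima               85
7      197  Lagos              207
8       32  Cairo               42
group by city, min of rain_mm_plus_10:
       rain_mm_plus_10
city                  
Cairo               42
Lagos              207
Lima                85
Oslo                75
Perth               21
Quito               76
Tokyo               67
filter rows where rain_mm_plus_10 >= 85:
       rain_mm_plus_10
city                  
Lagos              207
Lima                85
value at row 'Lagos', column 'rain_mm_plus_10' → 207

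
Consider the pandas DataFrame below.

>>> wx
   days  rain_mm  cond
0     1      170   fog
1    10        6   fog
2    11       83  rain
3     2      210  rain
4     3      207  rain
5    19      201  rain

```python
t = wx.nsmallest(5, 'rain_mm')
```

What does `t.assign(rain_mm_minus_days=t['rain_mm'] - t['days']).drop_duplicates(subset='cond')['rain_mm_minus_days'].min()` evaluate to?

take 5 rows with smallest rain_mm:
   days  rain_mm  cond
1    10        6   fog
2    11       83  rain
0     1      170   fog
5    19      201  rain
4     3      207  rain
add column rain_mm_minus_days = t['rain_mm'] - t['days']:
   days  rain_mm  cond  rain_mm_minus_days
1    10        6   fog                  -4
2    11       83  rain                  72
0     1      170   fog                 169
5    19      201  rain                 182
4     3      207  rain                 204
drop duplicate cond (keep=first):
   days  rain_mm  cond  rain_mm_minus_days
1    10        6   fog                  -4
2    11       83  rain                  72
So min() = -4.

-4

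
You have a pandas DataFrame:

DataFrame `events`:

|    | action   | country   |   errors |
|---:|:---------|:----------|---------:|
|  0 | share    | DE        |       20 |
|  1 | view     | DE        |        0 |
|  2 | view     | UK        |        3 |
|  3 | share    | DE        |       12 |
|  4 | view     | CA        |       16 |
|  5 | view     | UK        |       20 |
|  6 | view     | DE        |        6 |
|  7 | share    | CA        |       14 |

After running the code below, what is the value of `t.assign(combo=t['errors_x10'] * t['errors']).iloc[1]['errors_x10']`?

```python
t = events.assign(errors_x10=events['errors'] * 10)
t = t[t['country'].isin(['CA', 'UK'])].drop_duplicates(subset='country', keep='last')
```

add column errors_x10 = events['errors'] * 10:
  action country  errors  errors_x10
0  share      DE      20         200
1   view      DE       0           0
2   view      UK       3          30
3  share      DE      12         120
4   view      CA      16         160
5   view      UK      20         200
6   view      DE       6          60
7  share      CA      14         140
filter rows where country in ['CA', 'UK']:
  action country  errors  errors_x10
2   view      UK       3          30
4   view      CA      16         160
5   view      UK      20         200
7  share      CA      14         140
drop duplicate country (keep=last):
  action country  errors  errors_x10
5   view      UK      20         200
7  share      CA      14         140
add column combo = t['errors_x10'] * t['errors']:
  action country  errors  errors_x10  combo
5   view      UK      20         200   4000
7  share      CA      14         140   1960
value at position 1, column 'errors_x10' → 140

140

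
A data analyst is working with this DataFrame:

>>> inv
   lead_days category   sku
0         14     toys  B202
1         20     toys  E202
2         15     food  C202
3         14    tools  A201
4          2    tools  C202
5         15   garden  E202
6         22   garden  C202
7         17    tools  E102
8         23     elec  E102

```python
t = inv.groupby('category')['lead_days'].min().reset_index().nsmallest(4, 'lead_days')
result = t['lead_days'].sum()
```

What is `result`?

46

group by category, min of lead_days:
category
elec      23
food      15
garden    15
tools      2
toys      14
Name: lead_days, dtype: int64
reset_index():
  category  lead_days
0     elec         23
1     food         15
2   garden         15
3    tools          2
4     toys         14
take 4 rows with smallest lead_days:
  category  lead_days
3    tools          2
4     toys         14
1     food         15
2   garden         15
Then the sum of column 'lead_days': 46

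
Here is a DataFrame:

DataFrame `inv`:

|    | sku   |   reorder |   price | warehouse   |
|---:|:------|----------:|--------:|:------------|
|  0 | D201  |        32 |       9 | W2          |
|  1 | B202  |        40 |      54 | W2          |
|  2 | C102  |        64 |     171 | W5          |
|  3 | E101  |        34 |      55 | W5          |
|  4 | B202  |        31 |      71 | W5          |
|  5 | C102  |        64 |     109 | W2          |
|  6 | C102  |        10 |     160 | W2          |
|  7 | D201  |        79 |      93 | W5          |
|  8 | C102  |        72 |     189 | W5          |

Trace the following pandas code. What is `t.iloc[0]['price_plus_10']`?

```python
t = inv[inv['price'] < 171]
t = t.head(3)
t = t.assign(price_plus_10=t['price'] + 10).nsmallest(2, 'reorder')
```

19

filter rows where price < 171:
    sku  reorder  price warehouse
0  D201       32      9        W2
1  B202       40     54        W2
3  E101       34     55        W5
4  B202       31     71        W5
5  C102       64    109        W2
6  C102       10    160        W2
7  D201       79     93        W5
take first 3 rows:
    sku  reorder  price warehouse
0  D201       32      9        W2
1  B202       40     54        W2
3  E101       34     55        W5
add column price_plus_10 = t['price'] + 10:
    sku  reorder  price warehouse  price_plus_10
0  D201       32      9        W2             19
1  B202       40     54        W2             64
3  E101       34     55        W5             65
take 2 rows with smallest reorder:
    sku  reorder  price warehouse  price_plus_10
0  D201       32      9        W2             19
3  E101       34     55        W5             65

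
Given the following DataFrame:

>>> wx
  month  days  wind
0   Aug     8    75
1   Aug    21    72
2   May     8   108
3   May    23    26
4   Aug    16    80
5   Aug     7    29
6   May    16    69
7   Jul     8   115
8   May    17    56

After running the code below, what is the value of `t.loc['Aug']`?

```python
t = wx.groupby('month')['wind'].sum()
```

group by month, sum of wind:
month
Aug    256
Jul    115
May    259
Name: wind, dtype: int64
So loc['Aug'] = 256.

256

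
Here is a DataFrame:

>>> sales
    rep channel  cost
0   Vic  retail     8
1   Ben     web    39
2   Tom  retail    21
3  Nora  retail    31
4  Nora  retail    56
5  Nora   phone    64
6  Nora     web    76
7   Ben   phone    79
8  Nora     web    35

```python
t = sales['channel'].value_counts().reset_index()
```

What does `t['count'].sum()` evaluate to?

value_counts of channel:
channel
retail    4
web       3
phone     2
Name: count, dtype: int64
reset_index():
  channel  count
0  retail      4
1     web      3
2   phone      2
The sum of column 'count' is 9.

9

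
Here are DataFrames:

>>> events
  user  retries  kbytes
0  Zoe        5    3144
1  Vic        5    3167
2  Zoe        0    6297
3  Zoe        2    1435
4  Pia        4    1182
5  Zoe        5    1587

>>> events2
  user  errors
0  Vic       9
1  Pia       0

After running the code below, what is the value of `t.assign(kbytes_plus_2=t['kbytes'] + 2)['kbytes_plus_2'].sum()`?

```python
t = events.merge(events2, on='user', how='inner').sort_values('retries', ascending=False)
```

4353

merge on 'user' (how='inner') → 2 rows:
  user  retries  kbytes  errors
0  Vic        5    3167       9
1  Pia        4    1182       0
sort by retries descending:
  user  retries  kbytes  errors
0  Vic        5    3167       9
1  Pia        4    1182       0
add column kbytes_plus_2 = t['kbytes'] + 2:
  user  retries  kbytes  errors  kbytes_plus_2
0  Vic        5    3167       9           3169
1  Pia        4    1182       0           1184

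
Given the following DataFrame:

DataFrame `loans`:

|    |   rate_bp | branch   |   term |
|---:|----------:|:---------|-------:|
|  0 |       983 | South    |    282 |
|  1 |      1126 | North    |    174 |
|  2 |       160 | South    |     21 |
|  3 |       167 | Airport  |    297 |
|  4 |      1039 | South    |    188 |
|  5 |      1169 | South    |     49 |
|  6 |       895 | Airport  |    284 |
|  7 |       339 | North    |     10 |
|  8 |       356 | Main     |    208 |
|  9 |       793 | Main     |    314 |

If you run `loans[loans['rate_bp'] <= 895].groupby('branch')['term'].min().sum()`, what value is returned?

523

filter rows where rate_bp <= 895:
   rate_bp   branch  term
2      160    South    21
3      167  Airport   297
6      895  Airport   284
7      339    North    10
8      356     Main   208
9      793     Main   314
group by branch, min of term:
branch
Airport    284
Main       208
North       10
South       21
Name: term, dtype: int64
Taking the sum of the resulting series gives 523.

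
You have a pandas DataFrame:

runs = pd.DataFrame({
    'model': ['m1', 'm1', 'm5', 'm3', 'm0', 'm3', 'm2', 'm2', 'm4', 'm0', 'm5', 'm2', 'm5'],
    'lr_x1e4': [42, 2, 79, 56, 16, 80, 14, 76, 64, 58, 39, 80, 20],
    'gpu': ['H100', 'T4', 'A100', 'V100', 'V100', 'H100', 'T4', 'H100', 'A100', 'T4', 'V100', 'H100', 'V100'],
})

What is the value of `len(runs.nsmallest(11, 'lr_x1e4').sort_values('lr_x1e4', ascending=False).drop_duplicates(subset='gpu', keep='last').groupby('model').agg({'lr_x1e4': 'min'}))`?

3

take 11 rows with smallest lr_x1e4:
   model  lr_x1e4   gpu
1     m1        2    T4
6     m2       14    T4
4     m0       16  V100
12    m5       20  V100
10    m5       39  V100
0     m1       42  H100
3     m3       56  V100
9     m0       58    T4
8     m4       64  A100
7     m2       76  H100
2     m5       79  A100
sort by lr_x1e4 descending:
   model  lr_x1e4   gpu
2     m5       79  A100
7     m2       76  H100
8     m4       64  A100
9     m0       58    T4
3     m3       56  V100
0     m1       42  H100
10    m5       39  V100
12    m5       20  V100
4     m0       16  V100
6     m2       14    T4
1     m1        2    T4
drop duplicate gpu (keep=last):
  model  lr_x1e4   gpu
8    m4       64  A100
0    m1       42  H100
4    m0       16  V100
1    m1        2    T4
group by model, min of lr_x1e4:
       lr_x1e4
model         
m0          16
m1           2
m4          64
number of rows → 3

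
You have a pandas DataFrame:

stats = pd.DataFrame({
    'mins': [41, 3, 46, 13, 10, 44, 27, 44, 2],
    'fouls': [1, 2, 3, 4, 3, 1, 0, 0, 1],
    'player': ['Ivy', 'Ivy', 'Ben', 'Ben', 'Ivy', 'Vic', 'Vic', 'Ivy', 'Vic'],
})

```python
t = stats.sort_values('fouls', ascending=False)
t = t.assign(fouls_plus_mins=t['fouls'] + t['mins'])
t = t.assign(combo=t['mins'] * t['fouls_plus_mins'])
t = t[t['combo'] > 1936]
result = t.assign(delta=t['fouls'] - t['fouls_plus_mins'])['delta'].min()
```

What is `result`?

-46

sort by fouls descending:
   mins  fouls player
3    13      4    Ben
2    46      3    Ben
4    10      3    Ivy
1     3      2    Ivy
0    41      1    Ivy
5    44      1    Vic
8     2      1    Vic
6    27      0    Vic
7    44      0    Ivy
add column fouls_plus_mins = t['fouls'] + t['mins']:
   mins  fouls player  fouls_plus_mins
3    13      4    Ben               17
2    46      3    Ben               49
4    10      3    Ivy               13
1     3      2    Ivy                5
0    41      1    Ivy               42
5    44      1    Vic               45
8     2      1    Vic                3
6    27      0    Vic               27
7    44      0    Ivy               44
add column combo = t['mins'] * t['fouls_plus_mins']:
   mins  fouls player  fouls_plus_mins  combo
3    13      4    Ben               17    221
2    46      3    Ben               49   2254
4    10      3    Ivy               13    130
1     3      2    Ivy                5     15
0    41      1    Ivy               42   1722
5    44      1    Vic               45   1980
8     2      1    Vic                3      6
6    27      0    Vic               27    729
7    44      0    Ivy               44   1936
filter rows where combo > 1936:
   mins  fouls player  fouls_plus_mins  combo
2    46      3    Ben               49   2254
5    44      1    Vic               45   1980
add column delta = t['fouls'] - t['fouls_plus_mins']:
   mins  fouls player  fouls_plus_mins  combo  delta
2    46      3    Ben               49   2254    -46
5    44      1    Vic               45   1980    -44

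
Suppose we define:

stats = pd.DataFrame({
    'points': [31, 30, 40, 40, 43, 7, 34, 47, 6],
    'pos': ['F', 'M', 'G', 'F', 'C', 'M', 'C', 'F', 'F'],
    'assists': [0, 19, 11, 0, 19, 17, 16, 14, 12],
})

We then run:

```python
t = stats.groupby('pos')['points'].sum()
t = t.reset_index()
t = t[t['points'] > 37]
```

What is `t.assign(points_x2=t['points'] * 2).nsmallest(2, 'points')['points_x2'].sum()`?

234

group by pos, sum of points:
pos
C     77
F    124
G     40
M     37
Name: points, dtype: int64
reset_index():
  pos  points
0   C      77
1   F     124
2   G      40
3   M      37
filter rows where points > 37:
  pos  points
0   C      77
1   F     124
2   G      40
add column points_x2 = t['points'] * 2:
  pos  points  points_x2
0   C      77        154
1   F     124        248
2   G      40         80
take 2 rows with smallest points:
  pos  points  points_x2
2   G      40         80
0   C      77        154
sum of column 'points_x2' → 234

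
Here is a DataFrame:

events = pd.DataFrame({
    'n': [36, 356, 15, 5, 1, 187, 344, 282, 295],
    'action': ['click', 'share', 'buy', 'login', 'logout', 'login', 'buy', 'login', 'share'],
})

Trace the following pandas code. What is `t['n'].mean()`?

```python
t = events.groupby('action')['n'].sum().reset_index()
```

group by action, sum of n:
action
buy       359
click      36
login     474
logout      1
share     651
Name: n, dtype: int64
reset_index():
   action    n
0     buy  359
1   click   36
2   login  474
3  logout    1
4   share  651

304.2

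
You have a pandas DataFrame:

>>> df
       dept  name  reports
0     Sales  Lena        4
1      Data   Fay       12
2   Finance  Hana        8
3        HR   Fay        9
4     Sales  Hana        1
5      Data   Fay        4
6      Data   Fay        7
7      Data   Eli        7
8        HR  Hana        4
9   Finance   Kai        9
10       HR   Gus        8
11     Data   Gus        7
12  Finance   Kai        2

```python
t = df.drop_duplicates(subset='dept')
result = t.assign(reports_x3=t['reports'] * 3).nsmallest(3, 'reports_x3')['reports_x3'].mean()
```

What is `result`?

21.0

drop duplicate dept (keep=first):
      dept  name  reports
0    Sales  Lena        4
1     Data   Fay       12
2  Finance  Hana        8
3       HR   Fay        9
add column reports_x3 = t['reports'] * 3:
      dept  name  reports  reports_x3
0    Sales  Lena        4          12
1     Data   Fay       12          36
2  Finance  Hana        8          24
3       HR   Fay        9          27
take 3 rows with smallest reports_x3:
      dept  name  reports  reports_x3
0    Sales  Lena        4          12
2  Finance  Hana        8          24
3       HR   Fay        9          27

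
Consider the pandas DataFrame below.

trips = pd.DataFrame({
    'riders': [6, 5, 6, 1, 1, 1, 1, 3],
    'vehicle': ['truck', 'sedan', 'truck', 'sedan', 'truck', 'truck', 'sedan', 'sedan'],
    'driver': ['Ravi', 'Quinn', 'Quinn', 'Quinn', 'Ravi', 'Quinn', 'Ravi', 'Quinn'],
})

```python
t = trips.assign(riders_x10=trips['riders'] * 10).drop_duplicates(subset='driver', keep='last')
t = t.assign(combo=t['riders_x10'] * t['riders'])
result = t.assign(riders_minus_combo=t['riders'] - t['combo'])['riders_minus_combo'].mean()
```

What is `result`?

-48.0

add column riders_x10 = trips['riders'] * 10:
   riders vehicle driver  riders_x10
0       6   truck   Ravi          60
1       5   sedan  Quinn          50
2       6   truck  Quinn          60
3       1   sedan  Quinn          10
4       1   truck   Ravi          10
5       1   truck  Quinn          10
6       1   sedan   Ravi          10
7       3   sedan  Quinn          30
drop duplicate driver (keep=last):
   riders vehicle driver  riders_x10
6       1   sedan   Ravi          10
7       3   sedan  Quinn          30
add column combo = t['riders_x10'] * t['riders']:
   riders vehicle driver  riders_x10  combo
6       1   sedan   Ravi          10     10
7       3   sedan  Quinn          30     90
add column riders_minus_combo = t['riders'] - t['combo']:
   riders vehicle driver  riders_x10  combo  riders_minus_combo
6       1   sedan   Ravi          10     10                  -9
7       3   sedan  Quinn          30     90                 -87
The mean of column 'riders_minus_combo' is -48.0.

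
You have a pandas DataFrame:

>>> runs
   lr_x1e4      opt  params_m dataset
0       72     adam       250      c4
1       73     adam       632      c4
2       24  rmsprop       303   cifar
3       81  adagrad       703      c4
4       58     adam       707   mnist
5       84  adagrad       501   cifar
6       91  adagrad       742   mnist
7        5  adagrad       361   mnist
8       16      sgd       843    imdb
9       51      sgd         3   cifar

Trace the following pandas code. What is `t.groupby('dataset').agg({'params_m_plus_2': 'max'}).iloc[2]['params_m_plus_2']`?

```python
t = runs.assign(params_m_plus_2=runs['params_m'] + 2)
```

845

add column params_m_plus_2 = runs['params_m'] + 2:
   lr_x1e4      opt  params_m dataset  params_m_plus_2
0       72     adam       250      c4              252
1       73     adam       632      c4              634
2       24  rmsprop       303   cifar              305
3       81  adagrad       703      c4              705
4       58     adam       707   mnist              709
5       84  adagrad       501   cifar              503
6       91  adagrad       742   mnist              744
7        5  adagrad       361   mnist              363
8       16      sgd       843    imdb              845
9       51      sgd         3   cifar                5
group by dataset, max of params_m_plus_2:
         params_m_plus_2
dataset                 
c4                   705
cifar                503
imdb                 845
mnist                744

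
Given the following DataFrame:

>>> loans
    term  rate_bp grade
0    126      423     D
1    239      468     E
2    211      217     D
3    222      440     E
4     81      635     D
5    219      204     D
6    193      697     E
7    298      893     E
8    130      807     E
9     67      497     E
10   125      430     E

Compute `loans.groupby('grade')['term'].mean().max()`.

group by grade, mean of term:
grade
D    159.25
E    182.00
Name: term, dtype: float64
Finally, max of the resulting series = 182.0.

182.0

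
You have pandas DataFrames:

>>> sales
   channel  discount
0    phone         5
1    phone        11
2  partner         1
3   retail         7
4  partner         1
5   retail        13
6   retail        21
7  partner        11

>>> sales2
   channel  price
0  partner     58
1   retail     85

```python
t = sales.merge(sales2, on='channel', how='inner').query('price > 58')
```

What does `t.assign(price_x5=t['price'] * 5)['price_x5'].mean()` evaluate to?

merge on 'channel' (how='inner') → 6 rows:
   channel  discount  price
0  partner         1     58
1   retail         7     85
2  partner         1     58
3   retail        13     85
4   retail        21     85
5  partner        11     58
filter rows where price > 58:
  channel  discount  price
1  retail         7     85
3  retail        13     85
4  retail        21     85
add column price_x5 = t['price'] * 5:
  channel  discount  price  price_x5
1  retail         7     85       425
3  retail        13     85       425
4  retail        21     85       425
The mean of column 'price_x5' is 425.0.

425.0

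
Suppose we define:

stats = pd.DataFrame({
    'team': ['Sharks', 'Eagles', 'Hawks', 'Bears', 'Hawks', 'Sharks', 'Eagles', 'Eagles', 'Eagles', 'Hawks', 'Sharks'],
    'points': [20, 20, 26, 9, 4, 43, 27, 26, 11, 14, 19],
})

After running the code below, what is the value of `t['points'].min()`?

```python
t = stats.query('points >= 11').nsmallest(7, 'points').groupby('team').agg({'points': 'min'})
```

filter rows where points >= 11:
      team  points
0   Sharks      20
1   Eagles      20
2    Hawks      26
5   Sharks      43
6   Eagles      27
7   Eagles      26
8   Eagles      11
9    Hawks      14
10  Sharks      19
take 7 rows with smallest points:
      team  points
8   Eagles      11
9    Hawks      14
10  Sharks      19
0   Sharks      20
1   Eagles      20
2    Hawks      26
7   Eagles      26
group by team, min of points:
        points
team          
Eagles      11
Hawks       14
Sharks      19
So min() = 11.

11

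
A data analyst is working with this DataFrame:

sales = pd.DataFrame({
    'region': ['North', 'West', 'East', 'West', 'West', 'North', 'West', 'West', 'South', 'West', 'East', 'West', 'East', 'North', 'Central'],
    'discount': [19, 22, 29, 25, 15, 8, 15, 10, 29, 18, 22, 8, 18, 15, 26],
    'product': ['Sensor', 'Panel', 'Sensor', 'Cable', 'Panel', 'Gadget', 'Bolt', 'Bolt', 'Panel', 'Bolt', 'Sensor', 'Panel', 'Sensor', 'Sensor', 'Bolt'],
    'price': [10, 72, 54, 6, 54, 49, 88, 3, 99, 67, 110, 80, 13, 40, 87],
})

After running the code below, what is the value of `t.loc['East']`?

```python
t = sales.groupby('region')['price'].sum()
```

group by region, sum of price:
region
Central     87
East       177
North       99
South       99
West       370
Name: price, dtype: int64
value at index 'East' → 177

177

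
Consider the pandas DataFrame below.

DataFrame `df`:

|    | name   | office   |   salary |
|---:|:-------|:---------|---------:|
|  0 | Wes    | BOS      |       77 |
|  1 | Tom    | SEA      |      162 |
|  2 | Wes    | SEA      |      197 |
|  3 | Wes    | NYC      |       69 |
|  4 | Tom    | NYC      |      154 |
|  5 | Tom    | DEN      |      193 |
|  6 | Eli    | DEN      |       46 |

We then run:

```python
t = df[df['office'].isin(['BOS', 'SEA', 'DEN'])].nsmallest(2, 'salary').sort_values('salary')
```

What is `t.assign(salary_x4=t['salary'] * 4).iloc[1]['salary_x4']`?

308

filter rows where office in ['BOS', 'SEA', 'DEN']:
  name office  salary
0  Wes    BOS      77
1  Tom    SEA     162
2  Wes    SEA     197
5  Tom    DEN     193
6  Eli    DEN      46
take 2 rows with smallest salary:
  name office  salary
6  Eli    DEN      46
0  Wes    BOS      77
sort by salary:
  name office  salary
6  Eli    DEN      46
0  Wes    BOS      77
add column salary_x4 = t['salary'] * 4:
  name office  salary  salary_x4
6  Eli    DEN      46        184
0  Wes    BOS      77        308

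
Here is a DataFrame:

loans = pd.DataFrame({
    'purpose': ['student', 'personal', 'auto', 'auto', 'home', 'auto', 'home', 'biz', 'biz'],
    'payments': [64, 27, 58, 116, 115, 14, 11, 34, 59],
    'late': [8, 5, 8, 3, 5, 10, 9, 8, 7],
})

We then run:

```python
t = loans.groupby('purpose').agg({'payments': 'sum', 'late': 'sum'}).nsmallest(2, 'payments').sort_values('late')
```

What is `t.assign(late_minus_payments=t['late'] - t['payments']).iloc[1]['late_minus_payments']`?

-56

group by purpose: sum(payments), sum(late):
          payments  late
purpose                 
auto           188    21
biz             93    15
home           126    14
personal        27     5
student         64     8
take 2 rows with smallest payments:
          payments  late
purpose                 
personal        27     5
student         64     8
sort by late:
          payments  late
purpose                 
personal        27     5
student         64     8
add column late_minus_payments = t['late'] - t['payments']:
          payments  late  late_minus_payments
purpose                                      
personal        27     5                  -22
student         64     8                  -56
The value at position 1, column 'late_minus_payments' is -56.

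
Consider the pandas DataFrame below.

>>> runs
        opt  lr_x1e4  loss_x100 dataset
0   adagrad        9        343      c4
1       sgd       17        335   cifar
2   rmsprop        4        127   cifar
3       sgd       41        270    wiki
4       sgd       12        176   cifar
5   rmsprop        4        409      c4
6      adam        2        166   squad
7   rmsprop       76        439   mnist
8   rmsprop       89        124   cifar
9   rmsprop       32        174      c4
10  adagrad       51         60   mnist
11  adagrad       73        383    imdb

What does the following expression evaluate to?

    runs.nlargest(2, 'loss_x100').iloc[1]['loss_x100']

take 2 rows with largest loss_x100:
       opt  lr_x1e4  loss_x100 dataset
7  rmsprop       76        439   mnist
5  rmsprop        4        409      c4
Hence 409.

409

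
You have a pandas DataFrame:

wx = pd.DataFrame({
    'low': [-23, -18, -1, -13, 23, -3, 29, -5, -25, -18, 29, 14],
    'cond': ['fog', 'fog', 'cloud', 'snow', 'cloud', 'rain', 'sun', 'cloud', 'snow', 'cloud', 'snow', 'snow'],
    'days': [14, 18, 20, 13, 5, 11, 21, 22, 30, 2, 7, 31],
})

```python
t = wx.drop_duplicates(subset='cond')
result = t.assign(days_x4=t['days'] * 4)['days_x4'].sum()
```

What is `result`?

316

drop duplicate cond (keep=first):
   low   cond  days
0  -23    fog    14
2   -1  cloud    20
3  -13   snow    13
5   -3   rain    11
6   29    sun    21
add column days_x4 = t['days'] * 4:
   low   cond  days  days_x4
0  -23    fog    14       56
2   -1  cloud    20       80
3  -13   snow    13       52
5   -3   rain    11       44
6   29    sun    21       84
Finally, sum of column 'days_x4' = 316.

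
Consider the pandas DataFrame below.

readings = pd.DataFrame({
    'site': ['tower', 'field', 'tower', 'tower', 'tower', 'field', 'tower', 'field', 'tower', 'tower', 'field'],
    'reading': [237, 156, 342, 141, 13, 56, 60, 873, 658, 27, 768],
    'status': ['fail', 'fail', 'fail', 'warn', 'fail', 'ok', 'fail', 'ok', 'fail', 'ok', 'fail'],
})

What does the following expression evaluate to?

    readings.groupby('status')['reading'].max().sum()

1782

group by status, max of reading:
status
fail    768
ok      873
warn    141
Name: reading, dtype: int64
Hence 1782.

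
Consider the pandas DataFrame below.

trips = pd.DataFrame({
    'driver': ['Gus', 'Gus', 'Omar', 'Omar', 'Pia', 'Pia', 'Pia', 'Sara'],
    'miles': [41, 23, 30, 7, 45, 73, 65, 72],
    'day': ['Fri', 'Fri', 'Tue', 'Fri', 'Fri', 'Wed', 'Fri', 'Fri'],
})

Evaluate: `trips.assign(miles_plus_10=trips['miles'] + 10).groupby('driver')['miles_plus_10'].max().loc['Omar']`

40

add column miles_plus_10 = trips['miles'] + 10:
  driver  miles  day  miles_plus_10
0    Gus     41  Fri             51
1    Gus     23  Fri             33
2   Omar     30  Tue             40
3   Omar      7  Fri             17
4    Pia     45  Fri             55
5    Pia     73  Wed             83
6    Pia     65  Fri             75
7   Sara     72  Fri             82
group by driver, max of miles_plus_10:
driver
Gus     51
Omar    40
Pia     83
Sara    82
Name: miles_plus_10, dtype: int64
Hence 40.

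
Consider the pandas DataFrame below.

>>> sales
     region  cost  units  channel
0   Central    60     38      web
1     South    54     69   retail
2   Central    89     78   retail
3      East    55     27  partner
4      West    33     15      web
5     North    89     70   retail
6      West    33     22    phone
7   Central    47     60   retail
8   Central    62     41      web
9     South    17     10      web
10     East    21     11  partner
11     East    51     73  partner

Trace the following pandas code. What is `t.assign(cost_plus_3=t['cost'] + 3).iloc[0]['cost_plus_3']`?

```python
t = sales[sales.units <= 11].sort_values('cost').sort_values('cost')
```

20

filter rows where units <= 11:
   region  cost  units  channel
9   South    17     10      web
10   East    21     11  partner
sort by cost:
   region  cost  units  channel
9   South    17     10      web
10   East    21     11  partner
sort by cost:
   region  cost  units  channel
9   South    17     10      web
10   East    21     11  partner
add column cost_plus_3 = t['cost'] + 3:
   region  cost  units  channel  cost_plus_3
9   South    17     10      web           20
10   East    21     11  partner           24
value at position 0, column 'cost_plus_3' → 20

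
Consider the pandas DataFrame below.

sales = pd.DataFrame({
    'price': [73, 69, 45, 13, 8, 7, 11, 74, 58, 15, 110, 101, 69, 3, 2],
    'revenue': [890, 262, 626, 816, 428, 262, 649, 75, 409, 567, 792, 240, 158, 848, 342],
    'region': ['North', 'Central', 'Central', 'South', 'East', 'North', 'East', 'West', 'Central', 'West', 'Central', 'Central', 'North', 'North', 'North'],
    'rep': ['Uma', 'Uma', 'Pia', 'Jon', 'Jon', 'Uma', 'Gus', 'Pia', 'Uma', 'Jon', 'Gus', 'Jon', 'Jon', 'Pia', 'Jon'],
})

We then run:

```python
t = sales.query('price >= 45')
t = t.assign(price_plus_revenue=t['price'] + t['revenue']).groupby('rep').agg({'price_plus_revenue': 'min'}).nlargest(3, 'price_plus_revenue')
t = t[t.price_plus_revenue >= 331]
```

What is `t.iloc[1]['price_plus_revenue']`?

331

filter rows where price >= 45:
    price  revenue   region  rep
0      73      890    North  Uma
1      69      262  Central  Uma
2      45      626  Central  Pia
7      74       75     West  Pia
8      58      409  Central  Uma
10    110      792  Central  Gus
11    101      240  Central  Jon
12     69      158    North  Jon
add column price_plus_revenue = t['price'] + t['revenue']:
    price  revenue   region  rep  price_plus_revenue
0      73      890    North  Uma                 963
1      69      262  Central  Uma                 331
2      45      626  Central  Pia                 671
7      74       75     West  Pia                 149
8      58      409  Central  Uma                 467
10    110      792  Central  Gus                 902
11    101      240  Central  Jon                 341
12     69      158    North  Jon                 227
group by rep, min of price_plus_revenue:
     price_plus_revenue
rep                    
Gus                 902
Jon                 227
Pia                 149
Uma                 331
take 3 rows with largest price_plus_revenue:
     price_plus_revenue
rep                    
Gus                 902
Uma                 331
Jon                 227
filter rows where price_plus_revenue >= 331:
     price_plus_revenue
rep                    
Gus                 902
Uma                 331
So iloc[1]['price_plus_revenue'] = 331.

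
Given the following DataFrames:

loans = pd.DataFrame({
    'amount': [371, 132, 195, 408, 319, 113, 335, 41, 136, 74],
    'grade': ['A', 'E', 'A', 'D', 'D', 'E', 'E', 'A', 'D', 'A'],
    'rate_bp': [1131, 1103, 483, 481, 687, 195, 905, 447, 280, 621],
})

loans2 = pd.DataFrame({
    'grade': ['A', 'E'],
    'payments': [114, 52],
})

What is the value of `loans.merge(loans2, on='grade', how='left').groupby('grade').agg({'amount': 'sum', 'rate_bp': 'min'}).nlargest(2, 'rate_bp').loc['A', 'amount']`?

681

merge on 'grade' (how='left') → 10 rows:
   amount grade  rate_bp  payments
0     371     A     1131     114.0
1     132     E     1103      52.0
2     195     A      483     114.0
3     408     D      481       NaN
4     319     D      687       NaN
5     113     E      195      52.0
6     335     E      905      52.0
7      41     A      447     114.0
8     136     D      280       NaN
9      74     A      621     114.0
group by grade: sum(amount), min(rate_bp):
       amount  rate_bp
grade                 
A         681      447
D         863      280
E         580      195
take 2 rows with largest rate_bp:
       amount  rate_bp
grade                 
A         681      447
D         863      280
Reading off the value at row 'A', column 'amount', we get 681.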